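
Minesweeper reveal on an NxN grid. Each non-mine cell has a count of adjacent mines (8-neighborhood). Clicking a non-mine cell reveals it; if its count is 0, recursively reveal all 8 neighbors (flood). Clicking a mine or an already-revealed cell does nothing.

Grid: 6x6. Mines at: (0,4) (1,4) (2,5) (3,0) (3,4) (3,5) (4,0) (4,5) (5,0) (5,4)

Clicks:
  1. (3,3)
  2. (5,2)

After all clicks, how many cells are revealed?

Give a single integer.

Answer: 21

Derivation:
Click 1 (3,3) count=1: revealed 1 new [(3,3)] -> total=1
Click 2 (5,2) count=0: revealed 20 new [(0,0) (0,1) (0,2) (0,3) (1,0) (1,1) (1,2) (1,3) (2,0) (2,1) (2,2) (2,3) (3,1) (3,2) (4,1) (4,2) (4,3) (5,1) (5,2) (5,3)] -> total=21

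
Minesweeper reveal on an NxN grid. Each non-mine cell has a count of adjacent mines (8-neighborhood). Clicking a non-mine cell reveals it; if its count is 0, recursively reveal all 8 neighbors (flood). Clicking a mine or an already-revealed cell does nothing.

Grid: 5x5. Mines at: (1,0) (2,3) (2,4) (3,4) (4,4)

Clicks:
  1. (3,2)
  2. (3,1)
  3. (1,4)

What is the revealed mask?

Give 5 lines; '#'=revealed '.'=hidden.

Answer: .....
....#
###..
####.
####.

Derivation:
Click 1 (3,2) count=1: revealed 1 new [(3,2)] -> total=1
Click 2 (3,1) count=0: revealed 10 new [(2,0) (2,1) (2,2) (3,0) (3,1) (3,3) (4,0) (4,1) (4,2) (4,3)] -> total=11
Click 3 (1,4) count=2: revealed 1 new [(1,4)] -> total=12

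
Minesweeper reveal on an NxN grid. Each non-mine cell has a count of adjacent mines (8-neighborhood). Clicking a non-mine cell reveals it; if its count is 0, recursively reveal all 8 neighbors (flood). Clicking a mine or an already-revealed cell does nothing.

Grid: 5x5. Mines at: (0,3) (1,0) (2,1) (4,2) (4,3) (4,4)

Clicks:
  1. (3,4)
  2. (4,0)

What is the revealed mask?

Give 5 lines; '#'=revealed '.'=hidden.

Click 1 (3,4) count=2: revealed 1 new [(3,4)] -> total=1
Click 2 (4,0) count=0: revealed 4 new [(3,0) (3,1) (4,0) (4,1)] -> total=5

Answer: .....
.....
.....
##..#
##...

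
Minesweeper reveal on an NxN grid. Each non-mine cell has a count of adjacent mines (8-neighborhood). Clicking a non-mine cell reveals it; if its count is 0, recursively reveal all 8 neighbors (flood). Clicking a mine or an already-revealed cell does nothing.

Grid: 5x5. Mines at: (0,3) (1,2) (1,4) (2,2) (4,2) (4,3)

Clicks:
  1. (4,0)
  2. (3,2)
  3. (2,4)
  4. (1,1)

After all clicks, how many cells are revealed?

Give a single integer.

Answer: 12

Derivation:
Click 1 (4,0) count=0: revealed 10 new [(0,0) (0,1) (1,0) (1,1) (2,0) (2,1) (3,0) (3,1) (4,0) (4,1)] -> total=10
Click 2 (3,2) count=3: revealed 1 new [(3,2)] -> total=11
Click 3 (2,4) count=1: revealed 1 new [(2,4)] -> total=12
Click 4 (1,1) count=2: revealed 0 new [(none)] -> total=12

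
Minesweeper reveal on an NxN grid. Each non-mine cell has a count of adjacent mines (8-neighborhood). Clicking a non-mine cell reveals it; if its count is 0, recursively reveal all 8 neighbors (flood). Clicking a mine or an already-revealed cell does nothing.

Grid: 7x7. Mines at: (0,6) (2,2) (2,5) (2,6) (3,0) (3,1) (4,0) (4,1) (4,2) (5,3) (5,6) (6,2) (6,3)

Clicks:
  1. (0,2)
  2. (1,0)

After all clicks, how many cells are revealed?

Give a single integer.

Click 1 (0,2) count=0: revealed 14 new [(0,0) (0,1) (0,2) (0,3) (0,4) (0,5) (1,0) (1,1) (1,2) (1,3) (1,4) (1,5) (2,0) (2,1)] -> total=14
Click 2 (1,0) count=0: revealed 0 new [(none)] -> total=14

Answer: 14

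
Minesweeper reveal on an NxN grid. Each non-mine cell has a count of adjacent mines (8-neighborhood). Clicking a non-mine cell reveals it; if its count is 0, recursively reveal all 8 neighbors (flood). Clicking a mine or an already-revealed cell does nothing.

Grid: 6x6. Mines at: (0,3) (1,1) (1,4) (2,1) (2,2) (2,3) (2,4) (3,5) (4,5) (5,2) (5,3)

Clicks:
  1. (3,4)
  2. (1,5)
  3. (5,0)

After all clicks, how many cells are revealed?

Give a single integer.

Click 1 (3,4) count=4: revealed 1 new [(3,4)] -> total=1
Click 2 (1,5) count=2: revealed 1 new [(1,5)] -> total=2
Click 3 (5,0) count=0: revealed 6 new [(3,0) (3,1) (4,0) (4,1) (5,0) (5,1)] -> total=8

Answer: 8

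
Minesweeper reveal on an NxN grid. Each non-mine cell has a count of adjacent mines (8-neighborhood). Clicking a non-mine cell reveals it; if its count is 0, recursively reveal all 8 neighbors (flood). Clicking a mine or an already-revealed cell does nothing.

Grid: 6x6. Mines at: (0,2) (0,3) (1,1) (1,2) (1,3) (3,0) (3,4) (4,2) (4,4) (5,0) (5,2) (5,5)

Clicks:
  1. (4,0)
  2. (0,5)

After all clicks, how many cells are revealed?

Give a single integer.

Answer: 7

Derivation:
Click 1 (4,0) count=2: revealed 1 new [(4,0)] -> total=1
Click 2 (0,5) count=0: revealed 6 new [(0,4) (0,5) (1,4) (1,5) (2,4) (2,5)] -> total=7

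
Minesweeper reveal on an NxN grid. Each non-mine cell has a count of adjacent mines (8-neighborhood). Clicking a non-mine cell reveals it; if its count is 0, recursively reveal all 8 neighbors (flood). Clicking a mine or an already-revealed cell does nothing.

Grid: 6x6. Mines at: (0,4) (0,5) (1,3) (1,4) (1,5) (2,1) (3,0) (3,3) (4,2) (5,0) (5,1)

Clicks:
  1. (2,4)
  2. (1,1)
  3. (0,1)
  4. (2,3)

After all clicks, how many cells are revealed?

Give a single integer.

Answer: 8

Derivation:
Click 1 (2,4) count=4: revealed 1 new [(2,4)] -> total=1
Click 2 (1,1) count=1: revealed 1 new [(1,1)] -> total=2
Click 3 (0,1) count=0: revealed 5 new [(0,0) (0,1) (0,2) (1,0) (1,2)] -> total=7
Click 4 (2,3) count=3: revealed 1 new [(2,3)] -> total=8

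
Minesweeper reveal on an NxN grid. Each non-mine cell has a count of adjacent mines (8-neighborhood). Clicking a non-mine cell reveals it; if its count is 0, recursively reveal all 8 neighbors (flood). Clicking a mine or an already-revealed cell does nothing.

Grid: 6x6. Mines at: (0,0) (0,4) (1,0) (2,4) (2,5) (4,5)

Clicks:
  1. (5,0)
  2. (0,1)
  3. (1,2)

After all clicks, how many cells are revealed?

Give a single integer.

Answer: 25

Derivation:
Click 1 (5,0) count=0: revealed 25 new [(0,1) (0,2) (0,3) (1,1) (1,2) (1,3) (2,0) (2,1) (2,2) (2,3) (3,0) (3,1) (3,2) (3,3) (3,4) (4,0) (4,1) (4,2) (4,3) (4,4) (5,0) (5,1) (5,2) (5,3) (5,4)] -> total=25
Click 2 (0,1) count=2: revealed 0 new [(none)] -> total=25
Click 3 (1,2) count=0: revealed 0 new [(none)] -> total=25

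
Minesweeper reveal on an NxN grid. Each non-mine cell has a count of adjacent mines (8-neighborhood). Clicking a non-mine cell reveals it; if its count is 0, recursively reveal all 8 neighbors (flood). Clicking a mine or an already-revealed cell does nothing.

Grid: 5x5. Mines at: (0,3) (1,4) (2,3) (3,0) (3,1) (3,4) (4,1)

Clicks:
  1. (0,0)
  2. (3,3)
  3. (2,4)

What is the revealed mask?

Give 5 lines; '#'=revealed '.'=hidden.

Answer: ###..
###..
###.#
...#.
.....

Derivation:
Click 1 (0,0) count=0: revealed 9 new [(0,0) (0,1) (0,2) (1,0) (1,1) (1,2) (2,0) (2,1) (2,2)] -> total=9
Click 2 (3,3) count=2: revealed 1 new [(3,3)] -> total=10
Click 3 (2,4) count=3: revealed 1 new [(2,4)] -> total=11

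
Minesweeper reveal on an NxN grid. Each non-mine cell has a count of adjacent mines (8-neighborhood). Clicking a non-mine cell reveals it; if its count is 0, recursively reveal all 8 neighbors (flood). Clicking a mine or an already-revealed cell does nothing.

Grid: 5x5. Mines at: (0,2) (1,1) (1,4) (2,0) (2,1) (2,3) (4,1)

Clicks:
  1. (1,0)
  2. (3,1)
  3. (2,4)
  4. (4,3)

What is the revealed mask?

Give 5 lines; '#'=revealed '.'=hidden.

Answer: .....
#....
....#
.####
..###

Derivation:
Click 1 (1,0) count=3: revealed 1 new [(1,0)] -> total=1
Click 2 (3,1) count=3: revealed 1 new [(3,1)] -> total=2
Click 3 (2,4) count=2: revealed 1 new [(2,4)] -> total=3
Click 4 (4,3) count=0: revealed 6 new [(3,2) (3,3) (3,4) (4,2) (4,3) (4,4)] -> total=9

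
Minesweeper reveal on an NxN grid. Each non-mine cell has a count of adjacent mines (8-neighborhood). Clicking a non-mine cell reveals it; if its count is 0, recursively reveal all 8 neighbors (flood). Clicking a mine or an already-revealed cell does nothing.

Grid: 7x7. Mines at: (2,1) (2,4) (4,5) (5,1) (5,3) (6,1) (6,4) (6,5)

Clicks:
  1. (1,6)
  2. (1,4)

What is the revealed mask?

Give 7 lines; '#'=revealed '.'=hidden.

Answer: #######
#######
.....##
.....##
.......
.......
.......

Derivation:
Click 1 (1,6) count=0: revealed 18 new [(0,0) (0,1) (0,2) (0,3) (0,4) (0,5) (0,6) (1,0) (1,1) (1,2) (1,3) (1,4) (1,5) (1,6) (2,5) (2,6) (3,5) (3,6)] -> total=18
Click 2 (1,4) count=1: revealed 0 new [(none)] -> total=18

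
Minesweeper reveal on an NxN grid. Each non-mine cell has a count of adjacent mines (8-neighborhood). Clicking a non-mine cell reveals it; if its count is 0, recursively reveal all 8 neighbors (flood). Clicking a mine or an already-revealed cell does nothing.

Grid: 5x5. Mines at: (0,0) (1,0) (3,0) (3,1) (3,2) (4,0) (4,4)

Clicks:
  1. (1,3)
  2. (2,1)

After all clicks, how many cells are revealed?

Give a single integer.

Answer: 14

Derivation:
Click 1 (1,3) count=0: revealed 14 new [(0,1) (0,2) (0,3) (0,4) (1,1) (1,2) (1,3) (1,4) (2,1) (2,2) (2,3) (2,4) (3,3) (3,4)] -> total=14
Click 2 (2,1) count=4: revealed 0 new [(none)] -> total=14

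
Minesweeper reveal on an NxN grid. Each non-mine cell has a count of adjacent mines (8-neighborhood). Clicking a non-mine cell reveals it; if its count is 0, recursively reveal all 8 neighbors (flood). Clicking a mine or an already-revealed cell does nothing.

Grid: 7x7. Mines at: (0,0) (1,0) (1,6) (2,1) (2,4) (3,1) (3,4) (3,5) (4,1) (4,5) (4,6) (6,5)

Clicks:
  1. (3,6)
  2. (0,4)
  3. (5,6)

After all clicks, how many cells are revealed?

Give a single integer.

Click 1 (3,6) count=3: revealed 1 new [(3,6)] -> total=1
Click 2 (0,4) count=0: revealed 10 new [(0,1) (0,2) (0,3) (0,4) (0,5) (1,1) (1,2) (1,3) (1,4) (1,5)] -> total=11
Click 3 (5,6) count=3: revealed 1 new [(5,6)] -> total=12

Answer: 12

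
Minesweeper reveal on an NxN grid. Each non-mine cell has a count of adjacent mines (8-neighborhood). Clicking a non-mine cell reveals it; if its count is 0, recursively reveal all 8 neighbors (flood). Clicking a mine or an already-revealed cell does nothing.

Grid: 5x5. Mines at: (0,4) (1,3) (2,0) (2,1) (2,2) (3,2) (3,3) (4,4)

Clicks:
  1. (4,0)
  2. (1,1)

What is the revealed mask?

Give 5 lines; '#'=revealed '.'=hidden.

Click 1 (4,0) count=0: revealed 4 new [(3,0) (3,1) (4,0) (4,1)] -> total=4
Click 2 (1,1) count=3: revealed 1 new [(1,1)] -> total=5

Answer: .....
.#...
.....
##...
##...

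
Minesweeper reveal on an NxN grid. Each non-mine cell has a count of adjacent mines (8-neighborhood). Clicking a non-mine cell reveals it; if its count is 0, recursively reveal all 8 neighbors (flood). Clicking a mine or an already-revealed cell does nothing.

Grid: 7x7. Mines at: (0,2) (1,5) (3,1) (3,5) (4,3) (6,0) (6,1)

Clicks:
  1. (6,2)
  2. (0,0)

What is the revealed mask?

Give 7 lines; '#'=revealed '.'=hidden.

Click 1 (6,2) count=1: revealed 1 new [(6,2)] -> total=1
Click 2 (0,0) count=0: revealed 6 new [(0,0) (0,1) (1,0) (1,1) (2,0) (2,1)] -> total=7

Answer: ##.....
##.....
##.....
.......
.......
.......
..#....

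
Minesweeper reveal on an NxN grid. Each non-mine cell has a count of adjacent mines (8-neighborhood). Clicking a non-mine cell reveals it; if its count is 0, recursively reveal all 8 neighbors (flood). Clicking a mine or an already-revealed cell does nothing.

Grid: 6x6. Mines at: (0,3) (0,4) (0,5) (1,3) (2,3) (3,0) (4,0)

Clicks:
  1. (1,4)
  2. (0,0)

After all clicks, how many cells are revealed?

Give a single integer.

Click 1 (1,4) count=5: revealed 1 new [(1,4)] -> total=1
Click 2 (0,0) count=0: revealed 9 new [(0,0) (0,1) (0,2) (1,0) (1,1) (1,2) (2,0) (2,1) (2,2)] -> total=10

Answer: 10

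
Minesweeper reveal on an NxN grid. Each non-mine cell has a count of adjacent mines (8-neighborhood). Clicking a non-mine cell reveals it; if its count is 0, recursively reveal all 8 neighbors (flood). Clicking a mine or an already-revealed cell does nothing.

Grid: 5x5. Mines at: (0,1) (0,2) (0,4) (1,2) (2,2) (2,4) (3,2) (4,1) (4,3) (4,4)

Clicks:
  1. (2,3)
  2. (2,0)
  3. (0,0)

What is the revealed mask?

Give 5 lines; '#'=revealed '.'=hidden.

Click 1 (2,3) count=4: revealed 1 new [(2,3)] -> total=1
Click 2 (2,0) count=0: revealed 6 new [(1,0) (1,1) (2,0) (2,1) (3,0) (3,1)] -> total=7
Click 3 (0,0) count=1: revealed 1 new [(0,0)] -> total=8

Answer: #....
##...
##.#.
##...
.....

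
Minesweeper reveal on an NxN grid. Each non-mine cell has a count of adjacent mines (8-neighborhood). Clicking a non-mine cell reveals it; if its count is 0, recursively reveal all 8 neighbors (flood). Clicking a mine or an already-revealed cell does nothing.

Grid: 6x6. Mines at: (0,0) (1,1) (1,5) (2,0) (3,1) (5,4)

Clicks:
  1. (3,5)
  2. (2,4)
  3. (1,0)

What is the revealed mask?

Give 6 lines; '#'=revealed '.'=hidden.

Click 1 (3,5) count=0: revealed 18 new [(0,2) (0,3) (0,4) (1,2) (1,3) (1,4) (2,2) (2,3) (2,4) (2,5) (3,2) (3,3) (3,4) (3,5) (4,2) (4,3) (4,4) (4,5)] -> total=18
Click 2 (2,4) count=1: revealed 0 new [(none)] -> total=18
Click 3 (1,0) count=3: revealed 1 new [(1,0)] -> total=19

Answer: ..###.
#.###.
..####
..####
..####
......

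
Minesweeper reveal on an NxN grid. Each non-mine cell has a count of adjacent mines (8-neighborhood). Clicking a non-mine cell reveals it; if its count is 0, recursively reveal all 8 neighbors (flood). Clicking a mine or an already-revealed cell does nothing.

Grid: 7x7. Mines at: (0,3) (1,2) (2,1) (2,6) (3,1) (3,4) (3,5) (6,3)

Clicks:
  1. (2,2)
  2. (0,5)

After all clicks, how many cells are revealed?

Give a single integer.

Answer: 7

Derivation:
Click 1 (2,2) count=3: revealed 1 new [(2,2)] -> total=1
Click 2 (0,5) count=0: revealed 6 new [(0,4) (0,5) (0,6) (1,4) (1,5) (1,6)] -> total=7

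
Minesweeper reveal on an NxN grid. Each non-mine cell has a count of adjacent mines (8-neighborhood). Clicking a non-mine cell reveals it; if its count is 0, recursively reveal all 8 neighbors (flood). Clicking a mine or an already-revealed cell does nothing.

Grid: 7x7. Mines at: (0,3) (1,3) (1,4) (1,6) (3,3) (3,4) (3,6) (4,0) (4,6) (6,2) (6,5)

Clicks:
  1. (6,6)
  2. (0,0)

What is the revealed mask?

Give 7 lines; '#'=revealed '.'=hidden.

Click 1 (6,6) count=1: revealed 1 new [(6,6)] -> total=1
Click 2 (0,0) count=0: revealed 12 new [(0,0) (0,1) (0,2) (1,0) (1,1) (1,2) (2,0) (2,1) (2,2) (3,0) (3,1) (3,2)] -> total=13

Answer: ###....
###....
###....
###....
.......
.......
......#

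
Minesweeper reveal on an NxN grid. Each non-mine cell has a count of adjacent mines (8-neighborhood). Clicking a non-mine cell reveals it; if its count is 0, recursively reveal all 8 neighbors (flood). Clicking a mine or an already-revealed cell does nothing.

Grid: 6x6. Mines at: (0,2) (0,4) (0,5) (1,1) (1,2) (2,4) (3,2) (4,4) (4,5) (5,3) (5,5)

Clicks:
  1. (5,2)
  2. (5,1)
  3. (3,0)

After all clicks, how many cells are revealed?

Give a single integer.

Answer: 10

Derivation:
Click 1 (5,2) count=1: revealed 1 new [(5,2)] -> total=1
Click 2 (5,1) count=0: revealed 9 new [(2,0) (2,1) (3,0) (3,1) (4,0) (4,1) (4,2) (5,0) (5,1)] -> total=10
Click 3 (3,0) count=0: revealed 0 new [(none)] -> total=10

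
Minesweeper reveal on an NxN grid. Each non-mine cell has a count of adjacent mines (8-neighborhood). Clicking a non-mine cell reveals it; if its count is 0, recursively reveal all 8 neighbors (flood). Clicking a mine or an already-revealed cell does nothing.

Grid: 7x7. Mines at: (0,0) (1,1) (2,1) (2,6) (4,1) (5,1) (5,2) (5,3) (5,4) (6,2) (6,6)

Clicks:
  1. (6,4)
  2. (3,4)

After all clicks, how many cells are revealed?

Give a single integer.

Click 1 (6,4) count=2: revealed 1 new [(6,4)] -> total=1
Click 2 (3,4) count=0: revealed 22 new [(0,2) (0,3) (0,4) (0,5) (0,6) (1,2) (1,3) (1,4) (1,5) (1,6) (2,2) (2,3) (2,4) (2,5) (3,2) (3,3) (3,4) (3,5) (4,2) (4,3) (4,4) (4,5)] -> total=23

Answer: 23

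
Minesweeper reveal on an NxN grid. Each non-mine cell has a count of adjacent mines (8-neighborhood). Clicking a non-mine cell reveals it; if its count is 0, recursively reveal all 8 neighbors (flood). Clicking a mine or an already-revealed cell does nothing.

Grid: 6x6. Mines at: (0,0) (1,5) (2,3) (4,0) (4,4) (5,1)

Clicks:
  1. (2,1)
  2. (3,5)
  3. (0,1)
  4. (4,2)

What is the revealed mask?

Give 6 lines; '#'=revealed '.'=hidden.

Answer: .#....
###...
###...
###..#
..#...
......

Derivation:
Click 1 (2,1) count=0: revealed 9 new [(1,0) (1,1) (1,2) (2,0) (2,1) (2,2) (3,0) (3,1) (3,2)] -> total=9
Click 2 (3,5) count=1: revealed 1 new [(3,5)] -> total=10
Click 3 (0,1) count=1: revealed 1 new [(0,1)] -> total=11
Click 4 (4,2) count=1: revealed 1 new [(4,2)] -> total=12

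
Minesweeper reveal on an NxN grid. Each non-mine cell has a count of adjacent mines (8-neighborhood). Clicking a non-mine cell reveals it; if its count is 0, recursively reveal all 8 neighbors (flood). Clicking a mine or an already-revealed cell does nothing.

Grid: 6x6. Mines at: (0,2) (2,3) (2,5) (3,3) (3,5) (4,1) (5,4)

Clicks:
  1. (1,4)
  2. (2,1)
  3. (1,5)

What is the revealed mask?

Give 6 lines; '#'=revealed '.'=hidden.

Answer: ##....
###.##
###...
###...
......
......

Derivation:
Click 1 (1,4) count=2: revealed 1 new [(1,4)] -> total=1
Click 2 (2,1) count=0: revealed 11 new [(0,0) (0,1) (1,0) (1,1) (1,2) (2,0) (2,1) (2,2) (3,0) (3,1) (3,2)] -> total=12
Click 3 (1,5) count=1: revealed 1 new [(1,5)] -> total=13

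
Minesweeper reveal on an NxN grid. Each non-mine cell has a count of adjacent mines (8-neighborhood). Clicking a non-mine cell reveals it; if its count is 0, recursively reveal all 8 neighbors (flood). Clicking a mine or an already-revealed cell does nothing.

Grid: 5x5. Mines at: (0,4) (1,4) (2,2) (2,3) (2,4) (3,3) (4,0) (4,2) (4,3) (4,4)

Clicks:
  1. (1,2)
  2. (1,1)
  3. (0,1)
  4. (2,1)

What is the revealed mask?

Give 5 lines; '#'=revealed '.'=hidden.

Click 1 (1,2) count=2: revealed 1 new [(1,2)] -> total=1
Click 2 (1,1) count=1: revealed 1 new [(1,1)] -> total=2
Click 3 (0,1) count=0: revealed 10 new [(0,0) (0,1) (0,2) (0,3) (1,0) (1,3) (2,0) (2,1) (3,0) (3,1)] -> total=12
Click 4 (2,1) count=1: revealed 0 new [(none)] -> total=12

Answer: ####.
####.
##...
##...
.....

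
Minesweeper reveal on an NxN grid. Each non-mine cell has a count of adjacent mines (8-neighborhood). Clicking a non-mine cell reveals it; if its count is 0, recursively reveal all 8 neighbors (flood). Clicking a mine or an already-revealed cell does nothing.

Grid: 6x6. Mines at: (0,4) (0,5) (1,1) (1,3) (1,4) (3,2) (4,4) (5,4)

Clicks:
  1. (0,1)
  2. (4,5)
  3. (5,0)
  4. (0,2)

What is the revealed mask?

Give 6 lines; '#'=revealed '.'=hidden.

Answer: .##...
......
##....
##....
####.#
####..

Derivation:
Click 1 (0,1) count=1: revealed 1 new [(0,1)] -> total=1
Click 2 (4,5) count=2: revealed 1 new [(4,5)] -> total=2
Click 3 (5,0) count=0: revealed 12 new [(2,0) (2,1) (3,0) (3,1) (4,0) (4,1) (4,2) (4,3) (5,0) (5,1) (5,2) (5,3)] -> total=14
Click 4 (0,2) count=2: revealed 1 new [(0,2)] -> total=15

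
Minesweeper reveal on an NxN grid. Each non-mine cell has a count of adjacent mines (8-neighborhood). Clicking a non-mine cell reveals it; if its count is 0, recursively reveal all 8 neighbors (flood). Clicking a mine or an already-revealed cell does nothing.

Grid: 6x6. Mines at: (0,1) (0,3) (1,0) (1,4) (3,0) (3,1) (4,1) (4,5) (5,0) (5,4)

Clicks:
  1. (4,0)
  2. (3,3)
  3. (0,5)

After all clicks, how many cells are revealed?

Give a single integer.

Click 1 (4,0) count=4: revealed 1 new [(4,0)] -> total=1
Click 2 (3,3) count=0: revealed 9 new [(2,2) (2,3) (2,4) (3,2) (3,3) (3,4) (4,2) (4,3) (4,4)] -> total=10
Click 3 (0,5) count=1: revealed 1 new [(0,5)] -> total=11

Answer: 11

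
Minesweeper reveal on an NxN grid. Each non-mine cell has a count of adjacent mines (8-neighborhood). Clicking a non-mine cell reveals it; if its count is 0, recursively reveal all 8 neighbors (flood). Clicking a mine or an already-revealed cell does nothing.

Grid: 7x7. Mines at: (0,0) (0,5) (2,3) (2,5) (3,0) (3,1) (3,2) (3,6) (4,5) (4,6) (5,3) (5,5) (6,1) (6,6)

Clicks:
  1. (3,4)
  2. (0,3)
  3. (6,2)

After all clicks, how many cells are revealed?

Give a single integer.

Answer: 10

Derivation:
Click 1 (3,4) count=3: revealed 1 new [(3,4)] -> total=1
Click 2 (0,3) count=0: revealed 8 new [(0,1) (0,2) (0,3) (0,4) (1,1) (1,2) (1,3) (1,4)] -> total=9
Click 3 (6,2) count=2: revealed 1 new [(6,2)] -> total=10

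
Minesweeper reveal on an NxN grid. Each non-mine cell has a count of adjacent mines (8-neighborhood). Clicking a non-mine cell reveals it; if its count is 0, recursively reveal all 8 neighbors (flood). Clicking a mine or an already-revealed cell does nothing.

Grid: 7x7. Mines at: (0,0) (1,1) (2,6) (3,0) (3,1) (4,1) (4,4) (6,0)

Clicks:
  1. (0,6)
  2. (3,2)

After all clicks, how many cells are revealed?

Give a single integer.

Click 1 (0,6) count=0: revealed 18 new [(0,2) (0,3) (0,4) (0,5) (0,6) (1,2) (1,3) (1,4) (1,5) (1,6) (2,2) (2,3) (2,4) (2,5) (3,2) (3,3) (3,4) (3,5)] -> total=18
Click 2 (3,2) count=2: revealed 0 new [(none)] -> total=18

Answer: 18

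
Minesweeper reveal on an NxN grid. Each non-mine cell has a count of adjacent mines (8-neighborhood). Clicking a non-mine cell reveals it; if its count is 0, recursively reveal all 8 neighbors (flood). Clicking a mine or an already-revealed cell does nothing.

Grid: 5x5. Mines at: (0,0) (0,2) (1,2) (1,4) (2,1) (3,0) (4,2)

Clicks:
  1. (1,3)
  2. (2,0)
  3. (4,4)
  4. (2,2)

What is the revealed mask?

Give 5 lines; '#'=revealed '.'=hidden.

Answer: .....
...#.
#.###
...##
...##

Derivation:
Click 1 (1,3) count=3: revealed 1 new [(1,3)] -> total=1
Click 2 (2,0) count=2: revealed 1 new [(2,0)] -> total=2
Click 3 (4,4) count=0: revealed 6 new [(2,3) (2,4) (3,3) (3,4) (4,3) (4,4)] -> total=8
Click 4 (2,2) count=2: revealed 1 new [(2,2)] -> total=9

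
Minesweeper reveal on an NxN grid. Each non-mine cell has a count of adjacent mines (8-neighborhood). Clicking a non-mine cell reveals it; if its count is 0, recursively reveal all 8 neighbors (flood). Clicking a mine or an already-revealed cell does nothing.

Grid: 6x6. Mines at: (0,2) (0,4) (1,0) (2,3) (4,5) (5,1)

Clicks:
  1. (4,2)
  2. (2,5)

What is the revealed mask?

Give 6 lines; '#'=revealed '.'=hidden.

Answer: ......
....##
....##
....##
..#...
......

Derivation:
Click 1 (4,2) count=1: revealed 1 new [(4,2)] -> total=1
Click 2 (2,5) count=0: revealed 6 new [(1,4) (1,5) (2,4) (2,5) (3,4) (3,5)] -> total=7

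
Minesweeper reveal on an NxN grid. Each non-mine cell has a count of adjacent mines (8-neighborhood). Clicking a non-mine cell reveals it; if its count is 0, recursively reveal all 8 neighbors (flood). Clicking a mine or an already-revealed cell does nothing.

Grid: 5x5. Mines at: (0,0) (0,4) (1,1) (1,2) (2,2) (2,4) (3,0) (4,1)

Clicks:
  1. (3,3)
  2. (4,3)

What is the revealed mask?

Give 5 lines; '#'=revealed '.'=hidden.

Click 1 (3,3) count=2: revealed 1 new [(3,3)] -> total=1
Click 2 (4,3) count=0: revealed 5 new [(3,2) (3,4) (4,2) (4,3) (4,4)] -> total=6

Answer: .....
.....
.....
..###
..###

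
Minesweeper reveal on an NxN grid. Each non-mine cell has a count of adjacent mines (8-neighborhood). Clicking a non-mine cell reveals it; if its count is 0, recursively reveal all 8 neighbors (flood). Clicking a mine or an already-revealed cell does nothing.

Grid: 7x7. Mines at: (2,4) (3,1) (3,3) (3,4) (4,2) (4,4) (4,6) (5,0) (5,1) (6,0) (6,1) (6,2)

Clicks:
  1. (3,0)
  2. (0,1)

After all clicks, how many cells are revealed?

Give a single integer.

Click 1 (3,0) count=1: revealed 1 new [(3,0)] -> total=1
Click 2 (0,1) count=0: revealed 22 new [(0,0) (0,1) (0,2) (0,3) (0,4) (0,5) (0,6) (1,0) (1,1) (1,2) (1,3) (1,4) (1,5) (1,6) (2,0) (2,1) (2,2) (2,3) (2,5) (2,6) (3,5) (3,6)] -> total=23

Answer: 23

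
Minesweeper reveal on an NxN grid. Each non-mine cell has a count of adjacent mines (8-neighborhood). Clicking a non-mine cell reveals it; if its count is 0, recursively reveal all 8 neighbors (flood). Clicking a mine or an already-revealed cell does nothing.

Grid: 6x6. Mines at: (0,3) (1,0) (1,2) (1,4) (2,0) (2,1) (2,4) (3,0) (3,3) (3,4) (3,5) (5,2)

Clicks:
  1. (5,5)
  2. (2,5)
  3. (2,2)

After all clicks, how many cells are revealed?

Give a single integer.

Answer: 8

Derivation:
Click 1 (5,5) count=0: revealed 6 new [(4,3) (4,4) (4,5) (5,3) (5,4) (5,5)] -> total=6
Click 2 (2,5) count=4: revealed 1 new [(2,5)] -> total=7
Click 3 (2,2) count=3: revealed 1 new [(2,2)] -> total=8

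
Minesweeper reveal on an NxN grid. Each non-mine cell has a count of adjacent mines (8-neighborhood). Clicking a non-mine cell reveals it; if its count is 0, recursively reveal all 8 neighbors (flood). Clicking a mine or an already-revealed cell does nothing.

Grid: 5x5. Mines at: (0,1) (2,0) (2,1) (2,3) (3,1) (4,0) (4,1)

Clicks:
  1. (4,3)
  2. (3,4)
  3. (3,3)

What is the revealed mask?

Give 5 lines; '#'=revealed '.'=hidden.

Click 1 (4,3) count=0: revealed 6 new [(3,2) (3,3) (3,4) (4,2) (4,3) (4,4)] -> total=6
Click 2 (3,4) count=1: revealed 0 new [(none)] -> total=6
Click 3 (3,3) count=1: revealed 0 new [(none)] -> total=6

Answer: .....
.....
.....
..###
..###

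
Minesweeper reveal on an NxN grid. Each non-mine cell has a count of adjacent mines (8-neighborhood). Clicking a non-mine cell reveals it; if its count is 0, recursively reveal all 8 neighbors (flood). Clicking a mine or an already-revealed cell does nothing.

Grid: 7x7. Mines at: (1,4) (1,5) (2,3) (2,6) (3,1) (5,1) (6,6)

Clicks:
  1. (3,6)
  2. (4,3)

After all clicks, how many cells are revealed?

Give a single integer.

Answer: 19

Derivation:
Click 1 (3,6) count=1: revealed 1 new [(3,6)] -> total=1
Click 2 (4,3) count=0: revealed 18 new [(3,2) (3,3) (3,4) (3,5) (4,2) (4,3) (4,4) (4,5) (4,6) (5,2) (5,3) (5,4) (5,5) (5,6) (6,2) (6,3) (6,4) (6,5)] -> total=19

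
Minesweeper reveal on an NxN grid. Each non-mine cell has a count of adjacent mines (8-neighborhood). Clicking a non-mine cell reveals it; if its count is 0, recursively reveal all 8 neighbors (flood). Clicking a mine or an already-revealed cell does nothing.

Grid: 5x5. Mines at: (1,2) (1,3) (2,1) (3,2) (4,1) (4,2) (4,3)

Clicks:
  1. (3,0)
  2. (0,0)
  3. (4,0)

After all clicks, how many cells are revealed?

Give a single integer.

Answer: 6

Derivation:
Click 1 (3,0) count=2: revealed 1 new [(3,0)] -> total=1
Click 2 (0,0) count=0: revealed 4 new [(0,0) (0,1) (1,0) (1,1)] -> total=5
Click 3 (4,0) count=1: revealed 1 new [(4,0)] -> total=6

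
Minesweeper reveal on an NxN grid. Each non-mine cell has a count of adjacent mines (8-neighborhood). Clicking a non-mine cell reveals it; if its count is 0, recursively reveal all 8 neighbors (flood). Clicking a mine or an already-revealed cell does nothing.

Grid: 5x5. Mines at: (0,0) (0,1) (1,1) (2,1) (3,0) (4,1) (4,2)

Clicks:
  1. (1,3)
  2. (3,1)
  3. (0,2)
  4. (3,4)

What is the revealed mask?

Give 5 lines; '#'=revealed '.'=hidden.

Click 1 (1,3) count=0: revealed 14 new [(0,2) (0,3) (0,4) (1,2) (1,3) (1,4) (2,2) (2,3) (2,4) (3,2) (3,3) (3,4) (4,3) (4,4)] -> total=14
Click 2 (3,1) count=4: revealed 1 new [(3,1)] -> total=15
Click 3 (0,2) count=2: revealed 0 new [(none)] -> total=15
Click 4 (3,4) count=0: revealed 0 new [(none)] -> total=15

Answer: ..###
..###
..###
.####
...##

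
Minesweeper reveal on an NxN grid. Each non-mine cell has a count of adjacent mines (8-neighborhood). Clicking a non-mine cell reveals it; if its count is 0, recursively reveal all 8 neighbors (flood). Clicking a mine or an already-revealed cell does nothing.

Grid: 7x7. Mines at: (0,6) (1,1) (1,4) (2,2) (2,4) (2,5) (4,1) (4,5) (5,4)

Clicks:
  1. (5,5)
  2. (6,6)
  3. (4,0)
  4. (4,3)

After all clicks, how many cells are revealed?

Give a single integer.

Answer: 6

Derivation:
Click 1 (5,5) count=2: revealed 1 new [(5,5)] -> total=1
Click 2 (6,6) count=0: revealed 3 new [(5,6) (6,5) (6,6)] -> total=4
Click 3 (4,0) count=1: revealed 1 new [(4,0)] -> total=5
Click 4 (4,3) count=1: revealed 1 new [(4,3)] -> total=6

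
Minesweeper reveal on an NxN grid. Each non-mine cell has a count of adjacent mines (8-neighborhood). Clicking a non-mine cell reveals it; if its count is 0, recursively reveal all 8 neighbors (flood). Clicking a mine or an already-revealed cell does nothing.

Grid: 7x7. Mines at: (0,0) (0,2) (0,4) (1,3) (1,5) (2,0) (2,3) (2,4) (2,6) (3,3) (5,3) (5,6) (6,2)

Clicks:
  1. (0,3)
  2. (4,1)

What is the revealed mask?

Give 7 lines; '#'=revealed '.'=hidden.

Click 1 (0,3) count=3: revealed 1 new [(0,3)] -> total=1
Click 2 (4,1) count=0: revealed 11 new [(3,0) (3,1) (3,2) (4,0) (4,1) (4,2) (5,0) (5,1) (5,2) (6,0) (6,1)] -> total=12

Answer: ...#...
.......
.......
###....
###....
###....
##.....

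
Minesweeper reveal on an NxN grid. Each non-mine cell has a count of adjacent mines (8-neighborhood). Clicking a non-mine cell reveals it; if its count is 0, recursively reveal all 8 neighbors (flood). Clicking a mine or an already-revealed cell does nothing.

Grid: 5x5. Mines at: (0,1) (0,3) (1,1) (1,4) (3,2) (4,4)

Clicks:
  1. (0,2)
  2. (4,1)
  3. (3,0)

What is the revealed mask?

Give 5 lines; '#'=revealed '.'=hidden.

Answer: ..#..
.....
##...
##...
##...

Derivation:
Click 1 (0,2) count=3: revealed 1 new [(0,2)] -> total=1
Click 2 (4,1) count=1: revealed 1 new [(4,1)] -> total=2
Click 3 (3,0) count=0: revealed 5 new [(2,0) (2,1) (3,0) (3,1) (4,0)] -> total=7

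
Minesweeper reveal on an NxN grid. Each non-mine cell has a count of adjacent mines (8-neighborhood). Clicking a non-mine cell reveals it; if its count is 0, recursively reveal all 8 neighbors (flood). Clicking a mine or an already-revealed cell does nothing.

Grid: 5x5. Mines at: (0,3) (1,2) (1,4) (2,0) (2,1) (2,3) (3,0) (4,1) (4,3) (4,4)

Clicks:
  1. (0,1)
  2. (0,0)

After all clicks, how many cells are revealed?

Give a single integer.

Answer: 4

Derivation:
Click 1 (0,1) count=1: revealed 1 new [(0,1)] -> total=1
Click 2 (0,0) count=0: revealed 3 new [(0,0) (1,0) (1,1)] -> total=4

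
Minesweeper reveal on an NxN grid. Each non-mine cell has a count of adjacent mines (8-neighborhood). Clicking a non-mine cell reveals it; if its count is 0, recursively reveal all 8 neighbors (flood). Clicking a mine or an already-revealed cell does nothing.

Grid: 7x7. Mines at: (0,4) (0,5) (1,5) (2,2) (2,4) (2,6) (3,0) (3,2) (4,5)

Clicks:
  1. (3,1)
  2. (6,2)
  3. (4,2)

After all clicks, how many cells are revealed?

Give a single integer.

Click 1 (3,1) count=3: revealed 1 new [(3,1)] -> total=1
Click 2 (6,2) count=0: revealed 19 new [(4,0) (4,1) (4,2) (4,3) (4,4) (5,0) (5,1) (5,2) (5,3) (5,4) (5,5) (5,6) (6,0) (6,1) (6,2) (6,3) (6,4) (6,5) (6,6)] -> total=20
Click 3 (4,2) count=1: revealed 0 new [(none)] -> total=20

Answer: 20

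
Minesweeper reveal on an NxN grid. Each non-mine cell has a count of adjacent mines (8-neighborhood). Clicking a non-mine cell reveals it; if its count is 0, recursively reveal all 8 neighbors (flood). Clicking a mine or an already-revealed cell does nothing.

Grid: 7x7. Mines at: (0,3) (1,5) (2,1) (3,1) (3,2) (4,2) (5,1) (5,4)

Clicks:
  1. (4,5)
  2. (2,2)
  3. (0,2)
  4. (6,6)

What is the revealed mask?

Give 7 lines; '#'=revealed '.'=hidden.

Click 1 (4,5) count=1: revealed 1 new [(4,5)] -> total=1
Click 2 (2,2) count=3: revealed 1 new [(2,2)] -> total=2
Click 3 (0,2) count=1: revealed 1 new [(0,2)] -> total=3
Click 4 (6,6) count=0: revealed 15 new [(2,3) (2,4) (2,5) (2,6) (3,3) (3,4) (3,5) (3,6) (4,3) (4,4) (4,6) (5,5) (5,6) (6,5) (6,6)] -> total=18

Answer: ..#....
.......
..#####
...####
...####
.....##
.....##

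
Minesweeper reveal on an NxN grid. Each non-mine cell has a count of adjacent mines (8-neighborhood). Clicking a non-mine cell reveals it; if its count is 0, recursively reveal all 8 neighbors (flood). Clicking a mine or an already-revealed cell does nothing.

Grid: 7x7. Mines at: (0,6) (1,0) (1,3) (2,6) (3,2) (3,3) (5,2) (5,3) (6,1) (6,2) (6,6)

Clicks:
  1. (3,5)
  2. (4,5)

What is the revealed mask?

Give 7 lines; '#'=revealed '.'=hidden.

Answer: .......
.......
.......
....###
....###
....###
.......

Derivation:
Click 1 (3,5) count=1: revealed 1 new [(3,5)] -> total=1
Click 2 (4,5) count=0: revealed 8 new [(3,4) (3,6) (4,4) (4,5) (4,6) (5,4) (5,5) (5,6)] -> total=9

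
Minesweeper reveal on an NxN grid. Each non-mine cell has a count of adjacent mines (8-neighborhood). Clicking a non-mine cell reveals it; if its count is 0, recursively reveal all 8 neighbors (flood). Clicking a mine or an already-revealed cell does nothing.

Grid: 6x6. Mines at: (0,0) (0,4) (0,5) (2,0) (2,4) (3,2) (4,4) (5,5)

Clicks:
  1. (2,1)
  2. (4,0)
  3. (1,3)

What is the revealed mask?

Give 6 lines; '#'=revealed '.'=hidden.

Answer: ......
...#..
.#....
##....
####..
####..

Derivation:
Click 1 (2,1) count=2: revealed 1 new [(2,1)] -> total=1
Click 2 (4,0) count=0: revealed 10 new [(3,0) (3,1) (4,0) (4,1) (4,2) (4,3) (5,0) (5,1) (5,2) (5,3)] -> total=11
Click 3 (1,3) count=2: revealed 1 new [(1,3)] -> total=12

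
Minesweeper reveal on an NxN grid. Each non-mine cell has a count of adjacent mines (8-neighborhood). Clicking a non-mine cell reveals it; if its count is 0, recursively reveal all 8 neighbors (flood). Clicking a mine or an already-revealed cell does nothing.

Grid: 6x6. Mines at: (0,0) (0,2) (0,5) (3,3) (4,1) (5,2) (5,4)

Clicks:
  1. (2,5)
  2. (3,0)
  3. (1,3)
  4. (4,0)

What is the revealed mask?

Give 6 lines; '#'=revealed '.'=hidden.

Answer: ......
...###
....##
#...##
#...##
......

Derivation:
Click 1 (2,5) count=0: revealed 8 new [(1,4) (1,5) (2,4) (2,5) (3,4) (3,5) (4,4) (4,5)] -> total=8
Click 2 (3,0) count=1: revealed 1 new [(3,0)] -> total=9
Click 3 (1,3) count=1: revealed 1 new [(1,3)] -> total=10
Click 4 (4,0) count=1: revealed 1 new [(4,0)] -> total=11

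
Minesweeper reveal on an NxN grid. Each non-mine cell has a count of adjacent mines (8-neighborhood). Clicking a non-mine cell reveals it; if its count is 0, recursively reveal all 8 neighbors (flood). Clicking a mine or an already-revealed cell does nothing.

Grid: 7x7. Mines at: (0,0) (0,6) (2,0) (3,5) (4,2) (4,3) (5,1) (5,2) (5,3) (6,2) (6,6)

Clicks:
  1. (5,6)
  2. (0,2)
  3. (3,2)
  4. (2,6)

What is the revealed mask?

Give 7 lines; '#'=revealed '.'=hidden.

Answer: .#####.
.#####.
.######
.####..
.......
......#
.......

Derivation:
Click 1 (5,6) count=1: revealed 1 new [(5,6)] -> total=1
Click 2 (0,2) count=0: revealed 19 new [(0,1) (0,2) (0,3) (0,4) (0,5) (1,1) (1,2) (1,3) (1,4) (1,5) (2,1) (2,2) (2,3) (2,4) (2,5) (3,1) (3,2) (3,3) (3,4)] -> total=20
Click 3 (3,2) count=2: revealed 0 new [(none)] -> total=20
Click 4 (2,6) count=1: revealed 1 new [(2,6)] -> total=21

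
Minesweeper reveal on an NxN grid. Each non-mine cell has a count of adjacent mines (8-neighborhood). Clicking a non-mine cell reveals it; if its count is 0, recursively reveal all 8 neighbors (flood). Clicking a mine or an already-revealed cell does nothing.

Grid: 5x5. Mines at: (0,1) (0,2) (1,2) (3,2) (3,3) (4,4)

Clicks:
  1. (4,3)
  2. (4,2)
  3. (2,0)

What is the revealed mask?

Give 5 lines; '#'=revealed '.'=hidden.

Answer: .....
##...
##...
##...
####.

Derivation:
Click 1 (4,3) count=3: revealed 1 new [(4,3)] -> total=1
Click 2 (4,2) count=2: revealed 1 new [(4,2)] -> total=2
Click 3 (2,0) count=0: revealed 8 new [(1,0) (1,1) (2,0) (2,1) (3,0) (3,1) (4,0) (4,1)] -> total=10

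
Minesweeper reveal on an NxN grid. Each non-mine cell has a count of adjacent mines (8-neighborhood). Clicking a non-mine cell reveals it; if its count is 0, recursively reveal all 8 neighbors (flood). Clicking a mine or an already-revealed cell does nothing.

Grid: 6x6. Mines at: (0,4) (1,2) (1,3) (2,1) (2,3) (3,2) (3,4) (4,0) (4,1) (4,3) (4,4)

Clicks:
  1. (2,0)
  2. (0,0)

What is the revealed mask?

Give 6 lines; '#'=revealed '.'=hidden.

Click 1 (2,0) count=1: revealed 1 new [(2,0)] -> total=1
Click 2 (0,0) count=0: revealed 4 new [(0,0) (0,1) (1,0) (1,1)] -> total=5

Answer: ##....
##....
#.....
......
......
......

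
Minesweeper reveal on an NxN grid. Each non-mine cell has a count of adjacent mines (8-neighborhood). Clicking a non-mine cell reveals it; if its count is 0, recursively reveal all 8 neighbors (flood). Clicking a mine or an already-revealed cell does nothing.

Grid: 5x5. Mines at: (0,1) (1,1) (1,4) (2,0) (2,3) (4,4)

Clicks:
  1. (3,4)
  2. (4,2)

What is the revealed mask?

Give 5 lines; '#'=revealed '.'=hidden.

Answer: .....
.....
.....
#####
####.

Derivation:
Click 1 (3,4) count=2: revealed 1 new [(3,4)] -> total=1
Click 2 (4,2) count=0: revealed 8 new [(3,0) (3,1) (3,2) (3,3) (4,0) (4,1) (4,2) (4,3)] -> total=9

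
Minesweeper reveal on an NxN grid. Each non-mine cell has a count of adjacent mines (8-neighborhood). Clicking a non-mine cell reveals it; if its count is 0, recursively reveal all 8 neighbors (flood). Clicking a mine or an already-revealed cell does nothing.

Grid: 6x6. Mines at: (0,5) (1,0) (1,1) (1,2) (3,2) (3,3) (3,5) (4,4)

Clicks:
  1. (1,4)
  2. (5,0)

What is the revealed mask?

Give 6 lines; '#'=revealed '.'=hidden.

Click 1 (1,4) count=1: revealed 1 new [(1,4)] -> total=1
Click 2 (5,0) count=0: revealed 12 new [(2,0) (2,1) (3,0) (3,1) (4,0) (4,1) (4,2) (4,3) (5,0) (5,1) (5,2) (5,3)] -> total=13

Answer: ......
....#.
##....
##....
####..
####..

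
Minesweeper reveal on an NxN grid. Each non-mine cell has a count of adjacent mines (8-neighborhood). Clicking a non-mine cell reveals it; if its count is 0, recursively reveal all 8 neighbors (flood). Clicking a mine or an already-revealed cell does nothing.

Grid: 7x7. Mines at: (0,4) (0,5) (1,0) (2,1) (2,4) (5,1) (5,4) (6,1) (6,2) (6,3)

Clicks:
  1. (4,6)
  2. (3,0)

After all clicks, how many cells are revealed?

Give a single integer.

Answer: 13

Derivation:
Click 1 (4,6) count=0: revealed 12 new [(1,5) (1,6) (2,5) (2,6) (3,5) (3,6) (4,5) (4,6) (5,5) (5,6) (6,5) (6,6)] -> total=12
Click 2 (3,0) count=1: revealed 1 new [(3,0)] -> total=13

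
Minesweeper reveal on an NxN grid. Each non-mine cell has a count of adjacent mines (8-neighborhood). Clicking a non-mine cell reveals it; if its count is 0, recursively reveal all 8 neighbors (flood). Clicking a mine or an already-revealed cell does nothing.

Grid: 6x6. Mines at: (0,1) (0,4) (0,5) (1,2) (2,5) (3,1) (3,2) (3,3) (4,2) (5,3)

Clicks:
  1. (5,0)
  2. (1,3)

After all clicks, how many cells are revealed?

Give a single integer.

Click 1 (5,0) count=0: revealed 4 new [(4,0) (4,1) (5,0) (5,1)] -> total=4
Click 2 (1,3) count=2: revealed 1 new [(1,3)] -> total=5

Answer: 5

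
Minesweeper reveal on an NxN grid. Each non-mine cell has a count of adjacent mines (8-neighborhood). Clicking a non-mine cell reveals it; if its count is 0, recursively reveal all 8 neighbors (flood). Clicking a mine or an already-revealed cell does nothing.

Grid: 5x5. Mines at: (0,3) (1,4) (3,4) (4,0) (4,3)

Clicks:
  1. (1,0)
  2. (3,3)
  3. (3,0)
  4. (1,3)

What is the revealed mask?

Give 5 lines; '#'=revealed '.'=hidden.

Click 1 (1,0) count=0: revealed 15 new [(0,0) (0,1) (0,2) (1,0) (1,1) (1,2) (1,3) (2,0) (2,1) (2,2) (2,3) (3,0) (3,1) (3,2) (3,3)] -> total=15
Click 2 (3,3) count=2: revealed 0 new [(none)] -> total=15
Click 3 (3,0) count=1: revealed 0 new [(none)] -> total=15
Click 4 (1,3) count=2: revealed 0 new [(none)] -> total=15

Answer: ###..
####.
####.
####.
.....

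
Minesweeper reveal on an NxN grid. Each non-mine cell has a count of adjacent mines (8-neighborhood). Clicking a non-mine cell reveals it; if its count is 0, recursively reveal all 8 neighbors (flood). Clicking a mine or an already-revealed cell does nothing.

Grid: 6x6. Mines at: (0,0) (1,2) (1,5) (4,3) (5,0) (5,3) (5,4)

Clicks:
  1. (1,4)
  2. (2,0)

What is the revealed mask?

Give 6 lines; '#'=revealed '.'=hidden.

Answer: ......
##..#.
###...
###...
###...
......

Derivation:
Click 1 (1,4) count=1: revealed 1 new [(1,4)] -> total=1
Click 2 (2,0) count=0: revealed 11 new [(1,0) (1,1) (2,0) (2,1) (2,2) (3,0) (3,1) (3,2) (4,0) (4,1) (4,2)] -> total=12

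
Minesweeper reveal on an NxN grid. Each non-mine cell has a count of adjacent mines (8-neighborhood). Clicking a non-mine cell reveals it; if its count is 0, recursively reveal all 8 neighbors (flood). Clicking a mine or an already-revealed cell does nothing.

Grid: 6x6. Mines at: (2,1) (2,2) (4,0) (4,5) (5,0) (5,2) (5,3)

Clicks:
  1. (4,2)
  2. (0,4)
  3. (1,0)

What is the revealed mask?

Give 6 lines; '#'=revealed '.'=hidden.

Answer: ######
######
...###
...###
..#...
......

Derivation:
Click 1 (4,2) count=2: revealed 1 new [(4,2)] -> total=1
Click 2 (0,4) count=0: revealed 18 new [(0,0) (0,1) (0,2) (0,3) (0,4) (0,5) (1,0) (1,1) (1,2) (1,3) (1,4) (1,5) (2,3) (2,4) (2,5) (3,3) (3,4) (3,5)] -> total=19
Click 3 (1,0) count=1: revealed 0 new [(none)] -> total=19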